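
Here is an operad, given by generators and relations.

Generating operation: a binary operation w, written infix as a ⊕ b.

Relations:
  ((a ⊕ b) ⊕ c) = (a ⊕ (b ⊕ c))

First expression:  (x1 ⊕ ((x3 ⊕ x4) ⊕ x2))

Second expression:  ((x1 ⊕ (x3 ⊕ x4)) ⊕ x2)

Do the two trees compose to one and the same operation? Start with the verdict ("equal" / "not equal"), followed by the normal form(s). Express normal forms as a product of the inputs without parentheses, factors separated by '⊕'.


equal — both sides give x1 ⊕ x3 ⊕ x4 ⊕ x2

The first composite normalizes to x1 ⊕ x3 ⊕ x4 ⊕ x2
The second composite normalizes to x1 ⊕ x3 ⊕ x4 ⊕ x2
One common form — equal.


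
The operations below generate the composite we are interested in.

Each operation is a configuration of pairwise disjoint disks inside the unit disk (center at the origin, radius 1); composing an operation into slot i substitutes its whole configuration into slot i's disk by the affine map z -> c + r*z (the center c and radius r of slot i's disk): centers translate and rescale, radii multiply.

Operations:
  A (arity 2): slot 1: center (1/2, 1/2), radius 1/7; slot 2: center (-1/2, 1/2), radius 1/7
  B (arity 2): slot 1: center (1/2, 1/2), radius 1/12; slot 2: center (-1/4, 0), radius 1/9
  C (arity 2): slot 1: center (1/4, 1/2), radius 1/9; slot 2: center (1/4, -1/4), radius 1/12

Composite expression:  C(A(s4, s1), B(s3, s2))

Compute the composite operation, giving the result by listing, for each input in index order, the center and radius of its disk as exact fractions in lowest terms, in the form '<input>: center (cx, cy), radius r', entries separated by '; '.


Only the slot chain above each s matters under C; compose those maps.
input s4: applying the 2 nested substitutions gives center (11/36, 5/9), radius 1/63
input s1: applying the 2 nested substitutions gives center (7/36, 5/9), radius 1/63
input s3: applying the 2 nested substitutions gives center (7/24, -5/24), radius 1/144
input s2: applying the 2 nested substitutions gives center (11/48, -1/4), radius 1/108

s1: center (7/36, 5/9), radius 1/63; s2: center (11/48, -1/4), radius 1/108; s3: center (7/24, -5/24), radius 1/144; s4: center (11/36, 5/9), radius 1/63


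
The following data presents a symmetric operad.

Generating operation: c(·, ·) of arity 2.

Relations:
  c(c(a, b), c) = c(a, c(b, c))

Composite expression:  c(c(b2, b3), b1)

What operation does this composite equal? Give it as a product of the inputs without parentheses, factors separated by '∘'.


b2 ∘ b3 ∘ b1

Associativity of c dissolves the nesting; only the b-input order survives.
c(b2, b3) reduces to b2 ∘ b3
c(c(b2, b3), b1) reduces to b2 ∘ b3 ∘ b1


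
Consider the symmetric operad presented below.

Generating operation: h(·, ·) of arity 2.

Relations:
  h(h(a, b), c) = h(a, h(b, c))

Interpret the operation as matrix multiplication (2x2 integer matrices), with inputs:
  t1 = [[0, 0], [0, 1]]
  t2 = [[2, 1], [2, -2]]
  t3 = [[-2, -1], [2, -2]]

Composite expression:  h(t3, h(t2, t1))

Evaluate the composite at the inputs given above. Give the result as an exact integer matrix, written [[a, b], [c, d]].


h(t2, t1) = [[0, 1], [0, -2]]
h(t3, h(t2, t1)) = [[0, 0], [0, 6]]

[[0, 0], [0, 6]]


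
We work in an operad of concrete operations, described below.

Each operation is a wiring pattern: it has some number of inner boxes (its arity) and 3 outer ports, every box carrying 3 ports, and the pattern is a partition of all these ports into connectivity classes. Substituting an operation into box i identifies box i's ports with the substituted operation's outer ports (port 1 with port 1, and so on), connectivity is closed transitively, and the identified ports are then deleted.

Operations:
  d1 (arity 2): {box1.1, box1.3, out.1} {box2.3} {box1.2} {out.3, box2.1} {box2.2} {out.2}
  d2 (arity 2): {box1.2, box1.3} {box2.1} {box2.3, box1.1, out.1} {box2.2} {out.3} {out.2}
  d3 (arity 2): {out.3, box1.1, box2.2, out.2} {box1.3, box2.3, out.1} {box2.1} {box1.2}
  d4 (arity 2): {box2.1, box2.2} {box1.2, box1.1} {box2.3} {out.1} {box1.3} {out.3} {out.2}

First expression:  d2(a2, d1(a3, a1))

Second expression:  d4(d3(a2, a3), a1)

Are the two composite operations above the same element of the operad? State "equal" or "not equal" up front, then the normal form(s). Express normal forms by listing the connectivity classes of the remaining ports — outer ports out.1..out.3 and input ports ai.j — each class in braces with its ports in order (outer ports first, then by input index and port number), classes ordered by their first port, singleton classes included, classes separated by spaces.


Reducing the first expression gives {out.1, a1.1, a2.1} {out.2} {out.3} {a1.2} {a1.3} {a2.2, a2.3} {a3.1, a3.3} {a3.2}
Reducing the second expression gives {out.1} {out.2} {out.3} {a1.1, a1.2} {a1.3} {a2.1, a2.3, a3.2, a3.3} {a2.2} {a3.1}
The forms do not match — not equal.

not equal; the first gives {out.1, a1.1, a2.1} {out.2} {out.3} {a1.2} {a1.3} {a2.2, a2.3} {a3.1, a3.3} {a3.2} and the second {out.1} {out.2} {out.3} {a1.1, a1.2} {a1.3} {a2.1, a2.3, a3.2, a3.3} {a2.2} {a3.1}


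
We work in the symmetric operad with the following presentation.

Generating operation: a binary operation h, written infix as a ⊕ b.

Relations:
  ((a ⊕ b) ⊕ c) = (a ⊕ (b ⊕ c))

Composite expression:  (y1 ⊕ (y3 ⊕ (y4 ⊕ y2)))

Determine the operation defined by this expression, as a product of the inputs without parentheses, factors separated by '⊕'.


Associativity of h dissolves the nesting; only the y-input order survives.
(y4 ⊕ y2) linearizes to y4 ⊕ y2
(y3 ⊕ (y4 ⊕ y2)) linearizes to y3 ⊕ y4 ⊕ y2
(y1 ⊕ (y3 ⊕ (y4 ⊕ y2))) linearizes to y1 ⊕ y3 ⊕ y4 ⊕ y2

y1 ⊕ y3 ⊕ y4 ⊕ y2


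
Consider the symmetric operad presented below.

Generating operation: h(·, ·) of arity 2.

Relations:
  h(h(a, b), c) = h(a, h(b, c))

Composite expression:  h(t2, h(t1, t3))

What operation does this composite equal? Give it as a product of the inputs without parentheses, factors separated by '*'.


t2 * t1 * t3

Key point: h is associative — brackets drop, the t-order remains.
h(t1, t3) spells out as t1 * t3
h(t2, h(t1, t3)) spells out as t2 * t1 * t3


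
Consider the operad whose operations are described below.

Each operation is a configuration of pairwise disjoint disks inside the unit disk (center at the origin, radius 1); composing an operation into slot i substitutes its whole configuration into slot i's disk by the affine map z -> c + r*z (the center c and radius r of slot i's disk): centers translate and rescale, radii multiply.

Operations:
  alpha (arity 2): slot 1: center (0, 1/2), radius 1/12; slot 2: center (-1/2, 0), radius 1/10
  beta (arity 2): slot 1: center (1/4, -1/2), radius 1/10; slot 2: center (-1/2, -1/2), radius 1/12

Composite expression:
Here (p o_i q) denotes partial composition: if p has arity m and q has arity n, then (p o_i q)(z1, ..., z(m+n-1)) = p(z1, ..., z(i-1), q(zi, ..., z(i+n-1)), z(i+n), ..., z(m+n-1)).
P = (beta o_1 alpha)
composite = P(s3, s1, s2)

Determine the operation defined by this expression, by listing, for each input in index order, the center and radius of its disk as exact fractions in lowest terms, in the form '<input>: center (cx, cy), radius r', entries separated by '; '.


Nesting under beta composes maps z -> c + r*z down each s-path.
input s3: composing its 2 substitution steps yields center (1/4, -9/20), radius 1/120
input s1: composing its 2 substitution steps yields center (1/5, -1/2), radius 1/100
input s2: composing its 1 substitution step yields center (-1/2, -1/2), radius 1/12

s1: center (1/5, -1/2), radius 1/100; s2: center (-1/2, -1/2), radius 1/12; s3: center (1/4, -9/20), radius 1/120


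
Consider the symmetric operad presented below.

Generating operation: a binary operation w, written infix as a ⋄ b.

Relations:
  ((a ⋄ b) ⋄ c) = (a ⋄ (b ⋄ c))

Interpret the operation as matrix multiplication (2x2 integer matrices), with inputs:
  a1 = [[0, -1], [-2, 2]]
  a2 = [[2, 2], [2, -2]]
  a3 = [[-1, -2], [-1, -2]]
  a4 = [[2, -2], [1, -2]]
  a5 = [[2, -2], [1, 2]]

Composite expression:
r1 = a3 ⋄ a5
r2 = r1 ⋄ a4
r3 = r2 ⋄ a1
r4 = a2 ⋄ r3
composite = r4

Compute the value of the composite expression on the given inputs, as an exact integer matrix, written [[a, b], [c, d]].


[[-96, 136], [0, 0]]

(a3 ⋄ a5) = [[-4, -2], [-4, -2]]
((a3 ⋄ a5) ⋄ a4) = [[-10, 12], [-10, 12]]
(((a3 ⋄ a5) ⋄ a4) ⋄ a1) = [[-24, 34], [-24, 34]]
(a2 ⋄ (((a3 ⋄ a5) ⋄ a4) ⋄ a1)) = [[-96, 136], [0, 0]]


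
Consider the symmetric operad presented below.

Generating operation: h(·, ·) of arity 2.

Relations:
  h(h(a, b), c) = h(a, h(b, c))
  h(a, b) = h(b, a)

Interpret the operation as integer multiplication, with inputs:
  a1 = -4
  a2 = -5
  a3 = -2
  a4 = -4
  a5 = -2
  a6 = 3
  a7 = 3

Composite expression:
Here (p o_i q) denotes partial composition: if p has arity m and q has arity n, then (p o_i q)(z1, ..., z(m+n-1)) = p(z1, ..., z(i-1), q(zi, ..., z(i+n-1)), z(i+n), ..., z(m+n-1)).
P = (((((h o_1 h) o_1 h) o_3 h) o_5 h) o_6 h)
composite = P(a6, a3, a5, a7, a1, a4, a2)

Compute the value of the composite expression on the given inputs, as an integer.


h(a6, a3) = -6
h(a5, a7) = -6
h(h(a6, a3), h(a5, a7)) = 36
h(a4, a2) = 20
h(a1, h(a4, a2)) = -80
h(h(h(a6, a3), h(a5, a7)), h(a1, h(a4, a2))) = -2880

-2880


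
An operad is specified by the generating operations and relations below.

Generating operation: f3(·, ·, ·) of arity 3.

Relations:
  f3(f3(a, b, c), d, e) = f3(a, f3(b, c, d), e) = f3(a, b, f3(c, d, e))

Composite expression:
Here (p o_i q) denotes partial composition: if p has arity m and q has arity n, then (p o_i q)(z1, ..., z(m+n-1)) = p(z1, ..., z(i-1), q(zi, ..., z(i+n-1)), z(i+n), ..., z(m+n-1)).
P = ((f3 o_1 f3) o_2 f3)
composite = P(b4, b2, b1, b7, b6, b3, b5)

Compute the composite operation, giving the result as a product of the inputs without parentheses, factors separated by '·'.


b4 · b2 · b1 · b7 · b6 · b3 · b5


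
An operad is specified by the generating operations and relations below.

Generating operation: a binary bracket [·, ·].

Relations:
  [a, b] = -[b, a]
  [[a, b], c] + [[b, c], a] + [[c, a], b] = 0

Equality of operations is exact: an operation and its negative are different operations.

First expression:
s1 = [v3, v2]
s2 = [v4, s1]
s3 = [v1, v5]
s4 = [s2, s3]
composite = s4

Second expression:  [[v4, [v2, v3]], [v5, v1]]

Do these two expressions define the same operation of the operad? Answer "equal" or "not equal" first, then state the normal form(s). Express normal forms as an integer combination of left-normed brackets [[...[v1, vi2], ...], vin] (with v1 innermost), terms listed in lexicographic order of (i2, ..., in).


equal — both sides give -[[[[v1, v5], v2], v3], v4] + [[[[v1, v5], v3], v2], v4] + [[[[v1, v5], v4], v2], v3] - [[[[v1, v5], v4], v3], v2]

Reducing the first expression gives -[[[[v1, v5], v2], v3], v4] + [[[[v1, v5], v3], v2], v4] + [[[[v1, v5], v4], v2], v3] - [[[[v1, v5], v4], v3], v2]
Reducing the second expression gives -[[[[v1, v5], v2], v3], v4] + [[[[v1, v5], v3], v2], v4] + [[[[v1, v5], v4], v2], v3] - [[[[v1, v5], v4], v3], v2]
The forms coincide; equal.


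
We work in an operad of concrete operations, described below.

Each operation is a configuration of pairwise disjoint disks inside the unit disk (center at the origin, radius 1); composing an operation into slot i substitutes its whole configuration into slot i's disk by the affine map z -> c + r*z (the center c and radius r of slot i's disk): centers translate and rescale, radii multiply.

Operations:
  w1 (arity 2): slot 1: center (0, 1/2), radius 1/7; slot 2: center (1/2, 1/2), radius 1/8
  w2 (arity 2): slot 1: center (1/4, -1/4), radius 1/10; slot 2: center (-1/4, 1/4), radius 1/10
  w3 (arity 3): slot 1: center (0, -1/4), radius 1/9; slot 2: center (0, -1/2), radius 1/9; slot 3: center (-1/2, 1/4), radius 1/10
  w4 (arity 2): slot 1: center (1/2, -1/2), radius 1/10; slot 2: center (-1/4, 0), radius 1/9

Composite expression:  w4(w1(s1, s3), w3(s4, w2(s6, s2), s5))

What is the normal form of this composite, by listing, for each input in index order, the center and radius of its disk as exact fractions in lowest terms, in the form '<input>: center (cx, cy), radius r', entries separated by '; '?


Affine substitution under w4: radii multiply and s-centers shift.
for s1, the 2-step affine chain lands on center (1/2, -9/20), radius 1/70
for s3, the 2-step affine chain lands on center (11/20, -9/20), radius 1/80
for s4, the 2-step affine chain lands on center (-1/4, -1/36), radius 1/81
for s6, the 3-step affine chain lands on center (-20/81, -19/324), radius 1/810
for s2, the 3-step affine chain lands on center (-41/162, -17/324), radius 1/810
for s5, the 2-step affine chain lands on center (-11/36, 1/36), radius 1/90

s1: center (1/2, -9/20), radius 1/70; s2: center (-41/162, -17/324), radius 1/810; s3: center (11/20, -9/20), radius 1/80; s4: center (-1/4, -1/36), radius 1/81; s5: center (-11/36, 1/36), radius 1/90; s6: center (-20/81, -19/324), radius 1/810


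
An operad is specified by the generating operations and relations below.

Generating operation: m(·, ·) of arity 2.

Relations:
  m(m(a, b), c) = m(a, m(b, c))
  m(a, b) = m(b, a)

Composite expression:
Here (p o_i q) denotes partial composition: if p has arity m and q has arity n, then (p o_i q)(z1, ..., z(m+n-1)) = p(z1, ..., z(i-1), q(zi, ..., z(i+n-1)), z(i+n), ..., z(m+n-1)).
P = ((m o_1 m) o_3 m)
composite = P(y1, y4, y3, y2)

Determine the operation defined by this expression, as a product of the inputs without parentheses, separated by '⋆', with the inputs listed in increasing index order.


Reordering under m is free, so list the y-inputs canonically.
m(y1, y4) unparenthesizes to y1 ⋆ y4
m(y3, y2) unparenthesizes to y3 ⋆ y2
m(m(y1, y4), m(y3, y2)) unparenthesizes to y1 ⋆ y4 ⋆ y3 ⋆ y2
rearranged into index order: y1 ⋆ y2 ⋆ y3 ⋆ y4

y1 ⋆ y2 ⋆ y3 ⋆ y4


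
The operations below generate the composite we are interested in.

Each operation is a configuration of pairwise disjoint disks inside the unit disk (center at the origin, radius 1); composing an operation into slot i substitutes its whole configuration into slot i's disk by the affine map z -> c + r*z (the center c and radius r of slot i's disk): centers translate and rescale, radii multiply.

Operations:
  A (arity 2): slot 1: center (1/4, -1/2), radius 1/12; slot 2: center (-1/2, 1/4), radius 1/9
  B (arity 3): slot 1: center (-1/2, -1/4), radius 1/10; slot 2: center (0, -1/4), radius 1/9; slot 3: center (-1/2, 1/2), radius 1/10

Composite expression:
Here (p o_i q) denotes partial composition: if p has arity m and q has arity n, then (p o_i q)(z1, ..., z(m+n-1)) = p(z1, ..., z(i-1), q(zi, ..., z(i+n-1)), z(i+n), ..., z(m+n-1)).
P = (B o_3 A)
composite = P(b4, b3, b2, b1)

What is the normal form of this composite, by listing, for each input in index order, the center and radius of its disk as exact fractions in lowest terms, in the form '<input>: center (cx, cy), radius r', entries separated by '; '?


Below B, radii multiply path by path; the b-disk centers shift.
for b4, the 1-step affine chain lands on center (-1/2, -1/4), radius 1/10
for b3, the 1-step affine chain lands on center (0, -1/4), radius 1/9
for b2, the 2-step affine chain lands on center (-19/40, 9/20), radius 1/120
for b1, the 2-step affine chain lands on center (-11/20, 21/40), radius 1/90

b1: center (-11/20, 21/40), radius 1/90; b2: center (-19/40, 9/20), radius 1/120; b3: center (0, -1/4), radius 1/9; b4: center (-1/2, -1/4), radius 1/10


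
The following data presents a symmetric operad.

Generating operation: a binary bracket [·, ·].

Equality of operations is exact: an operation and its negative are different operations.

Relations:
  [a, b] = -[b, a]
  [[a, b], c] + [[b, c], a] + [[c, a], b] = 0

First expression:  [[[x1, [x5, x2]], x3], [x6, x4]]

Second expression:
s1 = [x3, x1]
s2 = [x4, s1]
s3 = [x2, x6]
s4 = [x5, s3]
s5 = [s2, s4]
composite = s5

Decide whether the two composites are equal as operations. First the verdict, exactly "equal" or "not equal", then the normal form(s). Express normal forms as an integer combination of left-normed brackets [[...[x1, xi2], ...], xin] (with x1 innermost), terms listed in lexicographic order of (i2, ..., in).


The first expression, normalized: [[[[[x1, x2], x5], x3], x4], x6] - [[[[[x1, x2], x5], x3], x6], x4] - [[[[[x1, x5], x2], x3], x4], x6] + [[[[[x1, x5], x2], x3], x6], x4]
The second expression, normalized: -[[[[[x1, x3], x4], x2], x6], x5] + [[[[[x1, x3], x4], x5], x2], x6] - [[[[[x1, x3], x4], x5], x6], x2] + [[[[[x1, x3], x4], x6], x2], x5]
Different reductions; not equal.

not equal; first: [[[[[x1, x2], x5], x3], x4], x6] - [[[[[x1, x2], x5], x3], x6], x4] - [[[[[x1, x5], x2], x3], x4], x6] + [[[[[x1, x5], x2], x3], x6], x4]; second: -[[[[[x1, x3], x4], x2], x6], x5] + [[[[[x1, x3], x4], x5], x2], x6] - [[[[[x1, x3], x4], x5], x6], x2] + [[[[[x1, x3], x4], x6], x2], x5]


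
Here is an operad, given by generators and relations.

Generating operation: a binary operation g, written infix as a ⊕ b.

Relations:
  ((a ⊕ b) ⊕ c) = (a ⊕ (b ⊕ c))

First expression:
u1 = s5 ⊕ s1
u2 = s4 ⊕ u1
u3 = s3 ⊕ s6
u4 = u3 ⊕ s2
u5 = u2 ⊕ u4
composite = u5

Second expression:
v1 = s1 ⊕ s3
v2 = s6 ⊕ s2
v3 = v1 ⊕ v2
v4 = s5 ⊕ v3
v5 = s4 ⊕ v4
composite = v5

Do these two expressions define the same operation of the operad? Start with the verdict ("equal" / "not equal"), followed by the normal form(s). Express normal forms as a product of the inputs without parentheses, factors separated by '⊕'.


equal; both compose to s4 ⊕ s5 ⊕ s1 ⊕ s3 ⊕ s6 ⊕ s2

The first expression, normalized: s4 ⊕ s5 ⊕ s1 ⊕ s3 ⊕ s6 ⊕ s2
The second expression, normalized: s4 ⊕ s5 ⊕ s1 ⊕ s3 ⊕ s6 ⊕ s2
Both agree, so they are equal.


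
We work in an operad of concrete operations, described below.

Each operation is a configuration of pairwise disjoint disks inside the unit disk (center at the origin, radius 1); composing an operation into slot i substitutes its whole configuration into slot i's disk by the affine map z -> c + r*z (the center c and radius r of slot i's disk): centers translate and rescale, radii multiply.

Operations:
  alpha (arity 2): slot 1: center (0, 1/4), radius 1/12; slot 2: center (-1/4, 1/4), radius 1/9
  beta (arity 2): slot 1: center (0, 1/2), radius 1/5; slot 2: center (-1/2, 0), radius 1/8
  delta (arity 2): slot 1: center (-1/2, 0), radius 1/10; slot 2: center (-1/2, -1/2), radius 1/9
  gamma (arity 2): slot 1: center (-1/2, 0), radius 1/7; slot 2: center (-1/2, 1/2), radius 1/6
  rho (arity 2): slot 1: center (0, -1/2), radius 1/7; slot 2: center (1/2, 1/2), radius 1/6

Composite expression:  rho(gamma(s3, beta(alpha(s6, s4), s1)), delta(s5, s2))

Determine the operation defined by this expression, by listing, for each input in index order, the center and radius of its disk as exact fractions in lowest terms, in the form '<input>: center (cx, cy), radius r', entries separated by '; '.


s1: center (-1/12, -3/7), radius 1/336; s2: center (5/12, 5/12), radius 1/54; s3: center (-1/14, -1/2), radius 1/49; s4: center (-61/840, -349/840), radius 1/1890; s5: center (5/12, 1/2), radius 1/60; s6: center (-1/14, -349/840), radius 1/2520

Below rho, radii multiply path by path; the s-disk centers shift.
s3: after 2 affine steps, its disk has center (-1/14, -1/2), radius 1/49
s6: after 4 affine steps, its disk has center (-1/14, -349/840), radius 1/2520
s4: after 4 affine steps, its disk has center (-61/840, -349/840), radius 1/1890
s1: after 3 affine steps, its disk has center (-1/12, -3/7), radius 1/336
s5: after 2 affine steps, its disk has center (5/12, 1/2), radius 1/60
s2: after 2 affine steps, its disk has center (5/12, 5/12), radius 1/54


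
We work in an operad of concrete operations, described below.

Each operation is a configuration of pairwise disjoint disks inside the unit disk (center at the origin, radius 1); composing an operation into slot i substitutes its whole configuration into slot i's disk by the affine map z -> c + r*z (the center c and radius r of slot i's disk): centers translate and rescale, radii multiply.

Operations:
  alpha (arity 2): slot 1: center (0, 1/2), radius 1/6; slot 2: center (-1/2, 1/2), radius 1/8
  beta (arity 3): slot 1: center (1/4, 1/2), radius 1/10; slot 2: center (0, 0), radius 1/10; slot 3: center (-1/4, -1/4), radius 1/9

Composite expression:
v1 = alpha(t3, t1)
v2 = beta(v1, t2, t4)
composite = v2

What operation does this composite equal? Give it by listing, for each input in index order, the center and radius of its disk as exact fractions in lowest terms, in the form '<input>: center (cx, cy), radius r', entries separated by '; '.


t1: center (1/5, 11/20), radius 1/80; t2: center (0, 0), radius 1/10; t3: center (1/4, 11/20), radius 1/60; t4: center (-1/4, -1/4), radius 1/9


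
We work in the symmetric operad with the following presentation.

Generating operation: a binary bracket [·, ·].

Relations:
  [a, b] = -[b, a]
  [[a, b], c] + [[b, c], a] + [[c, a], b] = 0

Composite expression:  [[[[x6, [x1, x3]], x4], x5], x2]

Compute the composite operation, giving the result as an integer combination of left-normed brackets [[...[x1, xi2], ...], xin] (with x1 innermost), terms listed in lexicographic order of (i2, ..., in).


-[[[[[x1, x3], x6], x4], x5], x2]

Skip Jacobi rewriting: expand, keep x1-initial words, read off terms.
Composite bracket: [[[[x6, [x1, x3]], x4], x5], x2]
Expanding via [a, b] = ab - ba: 32 signed words (2^5 = 32).
Collect the words opening with x1:
  x1x3x6x4x5x2 (sign -1) contributes -[[[[[x1, x3], x6], x4], x5], x2]


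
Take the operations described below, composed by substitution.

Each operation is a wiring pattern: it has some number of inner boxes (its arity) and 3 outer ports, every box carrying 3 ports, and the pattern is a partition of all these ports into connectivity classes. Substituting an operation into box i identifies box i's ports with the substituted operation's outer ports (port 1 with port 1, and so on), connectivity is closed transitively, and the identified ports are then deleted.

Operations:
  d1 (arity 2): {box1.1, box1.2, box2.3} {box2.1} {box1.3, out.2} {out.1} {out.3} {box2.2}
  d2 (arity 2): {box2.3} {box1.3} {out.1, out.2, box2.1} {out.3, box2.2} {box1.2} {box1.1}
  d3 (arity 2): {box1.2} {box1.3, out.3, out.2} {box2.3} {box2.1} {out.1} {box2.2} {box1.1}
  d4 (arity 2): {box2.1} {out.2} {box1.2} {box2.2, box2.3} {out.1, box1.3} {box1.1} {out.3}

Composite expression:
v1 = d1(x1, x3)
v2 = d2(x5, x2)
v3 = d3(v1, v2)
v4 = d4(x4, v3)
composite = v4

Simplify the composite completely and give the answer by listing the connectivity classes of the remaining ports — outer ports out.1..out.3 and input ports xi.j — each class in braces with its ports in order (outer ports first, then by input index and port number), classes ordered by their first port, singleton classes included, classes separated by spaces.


Two ports join when wires chain via d4-identified ports.
composing d1 on (x1, x3), with out.j its own outer ports: {out.1} {out.2, x1.3} {out.3} {x1.1, x1.2, x3.3} {x3.1} {x3.2}
composing d2 on (x5, x2), with out.j its own outer ports: {out.1, out.2, x2.1} {out.3, x2.2} {x2.3} {x5.1} {x5.2} {x5.3}
composing d3 on (x1, x3, x5, x2), with out.j its own outer ports: {out.1} {out.2, out.3} {x1.1, x1.2, x3.3} {x1.3} {x2.1} {x2.2} {x2.3} {x3.1} {x3.2} {x5.1} {x5.2} {x5.3}
composing d4 on (x4, x1, x3, x5, x2), with out.j its own outer ports: {out.1, x4.3} {out.2} {out.3} {x1.1, x1.2, x3.3} {x1.3} {x2.1} {x2.2} {x2.3} {x3.1} {x3.2} {x4.1} {x4.2} {x5.1} {x5.2} {x5.3}

{out.1, x4.3} {out.2} {out.3} {x1.1, x1.2, x3.3} {x1.3} {x2.1} {x2.2} {x2.3} {x3.1} {x3.2} {x4.1} {x4.2} {x5.1} {x5.2} {x5.3}


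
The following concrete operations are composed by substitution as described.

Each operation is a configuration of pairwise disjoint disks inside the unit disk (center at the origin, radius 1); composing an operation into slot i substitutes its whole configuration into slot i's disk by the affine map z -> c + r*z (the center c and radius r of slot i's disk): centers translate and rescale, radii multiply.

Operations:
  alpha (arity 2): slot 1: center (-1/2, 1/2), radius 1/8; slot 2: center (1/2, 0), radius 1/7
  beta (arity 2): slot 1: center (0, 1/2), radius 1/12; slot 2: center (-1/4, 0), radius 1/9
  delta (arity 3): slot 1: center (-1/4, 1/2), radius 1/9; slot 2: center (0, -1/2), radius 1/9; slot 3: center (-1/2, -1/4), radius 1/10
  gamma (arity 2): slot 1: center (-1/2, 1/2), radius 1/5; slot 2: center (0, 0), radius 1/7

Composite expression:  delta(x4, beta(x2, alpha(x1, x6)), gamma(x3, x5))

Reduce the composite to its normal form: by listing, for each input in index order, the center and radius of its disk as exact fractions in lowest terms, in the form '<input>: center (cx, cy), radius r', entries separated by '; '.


x1: center (-11/324, -40/81), radius 1/648; x2: center (0, -4/9), radius 1/108; x3: center (-11/20, -1/5), radius 1/50; x4: center (-1/4, 1/2), radius 1/9; x5: center (-1/2, -1/4), radius 1/70; x6: center (-7/324, -1/2), radius 1/567

Below delta, radii multiply path by path; the x-disk centers shift.
for x4, the 1-step affine chain lands on center (-1/4, 1/2), radius 1/9
for x2, the 2-step affine chain lands on center (0, -4/9), radius 1/108
for x1, the 3-step affine chain lands on center (-11/324, -40/81), radius 1/648
for x6, the 3-step affine chain lands on center (-7/324, -1/2), radius 1/567
for x3, the 2-step affine chain lands on center (-11/20, -1/5), radius 1/50
for x5, the 2-step affine chain lands on center (-1/2, -1/4), radius 1/70


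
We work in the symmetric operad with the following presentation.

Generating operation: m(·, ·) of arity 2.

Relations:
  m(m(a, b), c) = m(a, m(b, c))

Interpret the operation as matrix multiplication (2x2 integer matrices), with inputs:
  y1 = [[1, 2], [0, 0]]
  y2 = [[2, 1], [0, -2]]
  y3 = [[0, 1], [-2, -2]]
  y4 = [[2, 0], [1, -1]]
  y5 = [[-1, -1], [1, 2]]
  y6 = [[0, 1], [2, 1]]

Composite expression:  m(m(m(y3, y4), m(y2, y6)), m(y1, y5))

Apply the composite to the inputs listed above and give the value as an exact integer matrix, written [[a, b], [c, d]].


[[6, 18], [-20, -60]]

m(y3, y4) = [[1, -1], [-6, 2]]
m(y2, y6) = [[2, 3], [-4, -2]]
m(m(y3, y4), m(y2, y6)) = [[6, 5], [-20, -22]]
m(y1, y5) = [[1, 3], [0, 0]]
m(m(m(y3, y4), m(y2, y6)), m(y1, y5)) = [[6, 18], [-20, -60]]


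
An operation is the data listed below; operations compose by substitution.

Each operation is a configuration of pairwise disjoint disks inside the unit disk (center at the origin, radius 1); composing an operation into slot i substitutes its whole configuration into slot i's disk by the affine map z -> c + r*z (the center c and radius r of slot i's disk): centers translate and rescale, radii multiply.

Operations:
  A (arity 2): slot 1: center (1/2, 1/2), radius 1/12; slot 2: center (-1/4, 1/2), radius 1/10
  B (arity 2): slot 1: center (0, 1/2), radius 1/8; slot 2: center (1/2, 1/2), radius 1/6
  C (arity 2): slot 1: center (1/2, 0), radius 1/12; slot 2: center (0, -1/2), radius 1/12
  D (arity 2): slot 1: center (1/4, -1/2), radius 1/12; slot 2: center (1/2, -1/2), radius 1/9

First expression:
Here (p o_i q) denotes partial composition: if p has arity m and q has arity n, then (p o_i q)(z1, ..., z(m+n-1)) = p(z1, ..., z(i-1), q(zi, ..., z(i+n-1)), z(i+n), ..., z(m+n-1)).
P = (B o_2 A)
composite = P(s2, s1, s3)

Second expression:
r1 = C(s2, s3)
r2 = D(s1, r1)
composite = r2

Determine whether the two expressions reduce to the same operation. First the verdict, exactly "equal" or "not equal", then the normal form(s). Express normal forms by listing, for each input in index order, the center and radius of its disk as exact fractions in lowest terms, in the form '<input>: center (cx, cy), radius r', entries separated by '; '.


not equal; first: s1: center (7/12, 7/12), radius 1/72; s2: center (0, 1/2), radius 1/8; s3: center (11/24, 7/12), radius 1/60; second: s1: center (1/4, -1/2), radius 1/12; s2: center (5/9, -1/2), radius 1/108; s3: center (1/2, -5/9), radius 1/108

The first expression reduces to s1: center (7/12, 7/12), radius 1/72; s2: center (0, 1/2), radius 1/8; s3: center (11/24, 7/12), radius 1/60
The second expression reduces to s1: center (1/4, -1/2), radius 1/12; s2: center (5/9, -1/2), radius 1/108; s3: center (1/2, -5/9), radius 1/108
Distinct normal forms: not equal.


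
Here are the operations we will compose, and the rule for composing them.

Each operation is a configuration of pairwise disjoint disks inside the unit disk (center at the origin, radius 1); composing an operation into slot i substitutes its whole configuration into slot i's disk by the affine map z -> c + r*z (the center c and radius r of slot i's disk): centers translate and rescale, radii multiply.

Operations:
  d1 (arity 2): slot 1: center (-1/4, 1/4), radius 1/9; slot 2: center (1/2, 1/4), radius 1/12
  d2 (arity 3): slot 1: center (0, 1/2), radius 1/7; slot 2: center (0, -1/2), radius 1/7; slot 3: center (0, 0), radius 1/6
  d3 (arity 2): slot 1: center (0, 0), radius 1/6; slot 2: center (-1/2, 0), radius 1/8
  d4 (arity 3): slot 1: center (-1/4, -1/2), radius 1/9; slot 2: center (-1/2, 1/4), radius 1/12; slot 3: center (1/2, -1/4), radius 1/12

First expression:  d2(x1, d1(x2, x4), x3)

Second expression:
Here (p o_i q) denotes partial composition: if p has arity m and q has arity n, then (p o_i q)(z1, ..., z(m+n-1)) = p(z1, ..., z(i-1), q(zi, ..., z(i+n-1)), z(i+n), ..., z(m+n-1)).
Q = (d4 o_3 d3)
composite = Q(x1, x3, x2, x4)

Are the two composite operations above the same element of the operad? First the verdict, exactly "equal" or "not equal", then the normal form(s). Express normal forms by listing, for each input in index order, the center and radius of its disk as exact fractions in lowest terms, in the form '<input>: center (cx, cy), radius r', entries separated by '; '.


not equal; first: x1: center (0, 1/2), radius 1/7; x2: center (-1/28, -13/28), radius 1/63; x3: center (0, 0), radius 1/6; x4: center (1/14, -13/28), radius 1/84; second: x1: center (-1/4, -1/2), radius 1/9; x2: center (1/2, -1/4), radius 1/72; x3: center (-1/2, 1/4), radius 1/12; x4: center (11/24, -1/4), radius 1/96

Reducing the first expression gives x1: center (0, 1/2), radius 1/7; x2: center (-1/28, -13/28), radius 1/63; x3: center (0, 0), radius 1/6; x4: center (1/14, -13/28), radius 1/84
Reducing the second expression gives x1: center (-1/4, -1/2), radius 1/9; x2: center (1/2, -1/4), radius 1/72; x3: center (-1/2, 1/4), radius 1/12; x4: center (11/24, -1/4), radius 1/96
They disagree, so not equal.


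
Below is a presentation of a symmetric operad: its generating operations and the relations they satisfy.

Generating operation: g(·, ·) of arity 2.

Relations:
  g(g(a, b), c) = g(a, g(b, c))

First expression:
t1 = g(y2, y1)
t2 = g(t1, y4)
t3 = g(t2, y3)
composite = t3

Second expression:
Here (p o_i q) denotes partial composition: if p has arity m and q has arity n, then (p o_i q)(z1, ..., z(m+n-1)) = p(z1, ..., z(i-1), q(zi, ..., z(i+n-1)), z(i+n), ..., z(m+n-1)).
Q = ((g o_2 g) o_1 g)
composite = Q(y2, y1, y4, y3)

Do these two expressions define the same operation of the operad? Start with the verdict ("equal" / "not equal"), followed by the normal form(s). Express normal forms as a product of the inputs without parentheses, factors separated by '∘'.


equal — both sides give y2 ∘ y1 ∘ y4 ∘ y3


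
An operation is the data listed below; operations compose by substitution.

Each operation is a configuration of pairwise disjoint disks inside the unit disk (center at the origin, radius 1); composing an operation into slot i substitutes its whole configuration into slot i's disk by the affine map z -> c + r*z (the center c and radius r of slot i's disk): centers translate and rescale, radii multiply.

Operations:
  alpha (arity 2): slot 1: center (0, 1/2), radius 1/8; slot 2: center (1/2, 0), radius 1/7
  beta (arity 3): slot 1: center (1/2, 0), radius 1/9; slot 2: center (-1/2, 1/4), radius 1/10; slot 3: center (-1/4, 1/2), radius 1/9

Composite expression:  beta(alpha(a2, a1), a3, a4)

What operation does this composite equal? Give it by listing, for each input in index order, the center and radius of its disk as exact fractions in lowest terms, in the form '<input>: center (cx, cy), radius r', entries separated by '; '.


Nesting under beta composes maps z -> c + r*z down each a-path.
input a2: applying the 2 nested substitutions gives center (1/2, 1/18), radius 1/72
input a1: applying the 2 nested substitutions gives center (5/9, 0), radius 1/63
input a3: applying the 1 nested substitution gives center (-1/2, 1/4), radius 1/10
input a4: applying the 1 nested substitution gives center (-1/4, 1/2), radius 1/9

a1: center (5/9, 0), radius 1/63; a2: center (1/2, 1/18), radius 1/72; a3: center (-1/2, 1/4), radius 1/10; a4: center (-1/4, 1/2), radius 1/9


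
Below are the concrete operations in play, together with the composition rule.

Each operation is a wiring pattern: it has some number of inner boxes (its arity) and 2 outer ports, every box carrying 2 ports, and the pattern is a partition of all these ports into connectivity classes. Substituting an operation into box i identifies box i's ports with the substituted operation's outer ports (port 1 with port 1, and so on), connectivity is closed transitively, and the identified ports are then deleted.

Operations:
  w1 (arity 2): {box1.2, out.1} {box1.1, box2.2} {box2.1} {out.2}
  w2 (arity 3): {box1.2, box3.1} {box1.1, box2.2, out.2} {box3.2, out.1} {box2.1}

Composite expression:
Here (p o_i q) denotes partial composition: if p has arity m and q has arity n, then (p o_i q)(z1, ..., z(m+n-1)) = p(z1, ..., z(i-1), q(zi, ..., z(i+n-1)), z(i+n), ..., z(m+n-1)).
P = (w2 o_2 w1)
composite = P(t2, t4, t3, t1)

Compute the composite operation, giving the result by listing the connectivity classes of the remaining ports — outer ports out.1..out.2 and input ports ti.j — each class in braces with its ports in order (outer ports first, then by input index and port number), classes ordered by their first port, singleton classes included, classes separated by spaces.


Two ports join when wires chain via w2-identified ports.
composing w1 on (t4, t3), with out.j its own outer ports: {out.1, t4.2} {out.2} {t3.1} {t3.2, t4.1}
composing w2 on (t2, t4, t3, t1), with out.j its own outer ports: {out.1, t1.2} {out.2, t2.1} {t1.1, t2.2} {t3.1} {t3.2, t4.1} {t4.2}

{out.1, t1.2} {out.2, t2.1} {t1.1, t2.2} {t3.1} {t3.2, t4.1} {t4.2}


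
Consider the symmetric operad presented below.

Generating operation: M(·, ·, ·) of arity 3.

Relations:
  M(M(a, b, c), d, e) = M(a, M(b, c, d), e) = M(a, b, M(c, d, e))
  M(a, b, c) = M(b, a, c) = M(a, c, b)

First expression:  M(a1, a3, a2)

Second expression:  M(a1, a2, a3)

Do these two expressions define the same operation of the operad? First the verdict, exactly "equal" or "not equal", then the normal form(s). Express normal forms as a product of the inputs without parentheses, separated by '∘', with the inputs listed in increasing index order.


equal — both sides give a1 ∘ a2 ∘ a3

Reducing the first expression gives a1 ∘ a2 ∘ a3
Reducing the second expression gives a1 ∘ a2 ∘ a3
The normal forms match — equal.


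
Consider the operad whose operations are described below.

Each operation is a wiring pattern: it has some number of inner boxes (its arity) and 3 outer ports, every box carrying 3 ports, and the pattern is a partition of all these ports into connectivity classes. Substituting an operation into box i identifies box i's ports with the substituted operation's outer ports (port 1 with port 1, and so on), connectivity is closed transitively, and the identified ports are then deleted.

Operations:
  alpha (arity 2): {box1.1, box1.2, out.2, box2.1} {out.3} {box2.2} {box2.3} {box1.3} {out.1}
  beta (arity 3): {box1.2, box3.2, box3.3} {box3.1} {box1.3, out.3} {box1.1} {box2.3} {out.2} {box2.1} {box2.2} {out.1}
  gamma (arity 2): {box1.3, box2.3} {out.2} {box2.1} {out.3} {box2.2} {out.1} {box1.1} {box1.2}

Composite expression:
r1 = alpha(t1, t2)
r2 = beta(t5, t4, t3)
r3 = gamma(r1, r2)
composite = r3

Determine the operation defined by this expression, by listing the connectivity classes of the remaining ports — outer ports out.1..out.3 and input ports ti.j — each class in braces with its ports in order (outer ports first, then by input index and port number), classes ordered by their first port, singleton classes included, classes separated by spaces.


Treat the ports identified at gamma as solder joints: merge, then drop.
composing alpha on (t1, t2), with out.j its own outer ports: {out.1} {out.2, t1.1, t1.2, t2.1} {out.3} {t1.3} {t2.2} {t2.3}
composing beta on (t5, t4, t3), with out.j its own outer ports: {out.1} {out.2} {out.3, t5.3} {t3.1} {t3.2, t3.3, t5.2} {t4.1} {t4.2} {t4.3} {t5.1}
composing gamma on (t1, t2, t5, t4, t3), with out.j its own outer ports: {out.1} {out.2} {out.3} {t1.1, t1.2, t2.1} {t1.3} {t2.2} {t2.3} {t3.1} {t3.2, t3.3, t5.2} {t4.1} {t4.2} {t4.3} {t5.1} {t5.3}

{out.1} {out.2} {out.3} {t1.1, t1.2, t2.1} {t1.3} {t2.2} {t2.3} {t3.1} {t3.2, t3.3, t5.2} {t4.1} {t4.2} {t4.3} {t5.1} {t5.3}


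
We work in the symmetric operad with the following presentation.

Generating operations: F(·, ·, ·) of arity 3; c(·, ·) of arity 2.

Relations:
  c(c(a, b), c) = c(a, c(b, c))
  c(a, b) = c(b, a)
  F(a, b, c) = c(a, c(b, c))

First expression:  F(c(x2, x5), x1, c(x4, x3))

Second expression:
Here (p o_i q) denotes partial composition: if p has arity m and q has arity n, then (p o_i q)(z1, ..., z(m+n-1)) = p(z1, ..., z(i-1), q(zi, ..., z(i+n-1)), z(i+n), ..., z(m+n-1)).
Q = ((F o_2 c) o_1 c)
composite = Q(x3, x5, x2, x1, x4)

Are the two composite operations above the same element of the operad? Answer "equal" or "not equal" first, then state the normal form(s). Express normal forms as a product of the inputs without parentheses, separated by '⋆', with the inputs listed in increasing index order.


The first expression reduces to x1 ⋆ x2 ⋆ x3 ⋆ x4 ⋆ x5
The second expression reduces to x1 ⋆ x2 ⋆ x3 ⋆ x4 ⋆ x5
The normal forms match — equal.

equal; the common form is x1 ⋆ x2 ⋆ x3 ⋆ x4 ⋆ x5


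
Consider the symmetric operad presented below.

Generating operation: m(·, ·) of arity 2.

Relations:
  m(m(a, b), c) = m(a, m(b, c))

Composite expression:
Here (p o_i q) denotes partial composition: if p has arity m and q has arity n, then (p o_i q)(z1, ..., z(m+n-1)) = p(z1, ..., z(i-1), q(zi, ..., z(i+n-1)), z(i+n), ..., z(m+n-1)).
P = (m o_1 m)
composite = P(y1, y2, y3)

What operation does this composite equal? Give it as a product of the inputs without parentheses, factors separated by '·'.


Every regrouping of m is equal, so read the y-inputs in written order.
m(y1, y2) reduces to y1 · y2
m(m(y1, y2), y3) reduces to y1 · y2 · y3

y1 · y2 · y3


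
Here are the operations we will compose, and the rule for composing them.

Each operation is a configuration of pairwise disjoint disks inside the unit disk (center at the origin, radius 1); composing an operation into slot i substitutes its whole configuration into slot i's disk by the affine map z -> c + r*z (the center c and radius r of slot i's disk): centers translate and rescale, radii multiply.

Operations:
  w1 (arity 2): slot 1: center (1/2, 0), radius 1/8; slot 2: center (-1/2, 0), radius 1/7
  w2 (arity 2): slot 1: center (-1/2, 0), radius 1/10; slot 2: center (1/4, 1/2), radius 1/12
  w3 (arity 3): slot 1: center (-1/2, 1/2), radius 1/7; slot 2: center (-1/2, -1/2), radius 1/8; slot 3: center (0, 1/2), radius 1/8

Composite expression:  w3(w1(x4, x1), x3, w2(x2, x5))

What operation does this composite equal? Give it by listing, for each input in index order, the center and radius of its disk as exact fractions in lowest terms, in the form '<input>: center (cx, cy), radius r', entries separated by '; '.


x1: center (-4/7, 1/2), radius 1/49; x2: center (-1/16, 1/2), radius 1/80; x3: center (-1/2, -1/2), radius 1/8; x4: center (-3/7, 1/2), radius 1/56; x5: center (1/32, 9/16), radius 1/96

Each x-disk chains the slot maps above it in w3; radii multiply.
x4: after 2 affine steps, its disk has center (-3/7, 1/2), radius 1/56
x1: after 2 affine steps, its disk has center (-4/7, 1/2), radius 1/49
x3: after 1 affine step, its disk has center (-1/2, -1/2), radius 1/8
x2: after 2 affine steps, its disk has center (-1/16, 1/2), radius 1/80
x5: after 2 affine steps, its disk has center (1/32, 9/16), radius 1/96
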